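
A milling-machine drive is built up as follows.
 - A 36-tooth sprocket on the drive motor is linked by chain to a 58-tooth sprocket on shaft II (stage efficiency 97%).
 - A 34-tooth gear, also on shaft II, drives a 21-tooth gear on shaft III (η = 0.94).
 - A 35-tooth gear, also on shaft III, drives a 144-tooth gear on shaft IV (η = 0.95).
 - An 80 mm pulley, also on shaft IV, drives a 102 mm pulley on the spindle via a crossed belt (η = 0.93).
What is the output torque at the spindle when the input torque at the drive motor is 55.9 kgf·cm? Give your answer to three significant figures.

235 kgf·cm

After the chain (58/36): 55.9 × 1.6111 × 0.97 = 87.359 kgf·cm
After the gear mesh (21/34): 87.359 × 0.61765 × 0.94 = 50.72 kgf·cm
After the gear mesh (144/35): 50.72 × 4.1143 × 0.95 = 198.24 kgf·cm
After the belt (102/80): 198.24 × 1.275 × 0.93 = 235.07 kgf·cm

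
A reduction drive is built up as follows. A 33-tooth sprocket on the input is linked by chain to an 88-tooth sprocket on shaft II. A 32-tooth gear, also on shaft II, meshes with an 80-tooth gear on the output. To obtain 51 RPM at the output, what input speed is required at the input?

Overall ratio R = 2.6667 × 2.5 = 6.6667.
Required input speed = output speed × R = 51 × 6.6667 = 340 RPM.

340 RPM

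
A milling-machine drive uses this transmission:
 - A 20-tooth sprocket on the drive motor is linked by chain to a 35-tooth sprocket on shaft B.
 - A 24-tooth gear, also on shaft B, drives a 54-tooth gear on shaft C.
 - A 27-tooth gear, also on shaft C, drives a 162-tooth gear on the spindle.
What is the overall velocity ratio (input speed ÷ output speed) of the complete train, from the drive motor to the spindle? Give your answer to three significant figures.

Each stage contributes driven/driver: chain 35/20 = 1.75, gear mesh 54/24 = 2.25, gear mesh 162/27 = 6.
Overall: 1.75 × 2.25 × 6 = 23.625.

23.6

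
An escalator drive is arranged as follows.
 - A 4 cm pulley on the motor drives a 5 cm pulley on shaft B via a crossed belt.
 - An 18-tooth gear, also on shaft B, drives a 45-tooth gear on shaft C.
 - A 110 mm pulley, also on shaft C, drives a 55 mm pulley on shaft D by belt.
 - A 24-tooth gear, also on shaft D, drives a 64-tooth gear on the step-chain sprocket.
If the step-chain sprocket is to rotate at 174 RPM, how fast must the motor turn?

Overall ratio R = 1.25 × 2.5 × 0.5 × 2.6667 = 4.1667.
Required input speed = output speed × R = 174 × 4.1667 = 725 RPM.

725 RPM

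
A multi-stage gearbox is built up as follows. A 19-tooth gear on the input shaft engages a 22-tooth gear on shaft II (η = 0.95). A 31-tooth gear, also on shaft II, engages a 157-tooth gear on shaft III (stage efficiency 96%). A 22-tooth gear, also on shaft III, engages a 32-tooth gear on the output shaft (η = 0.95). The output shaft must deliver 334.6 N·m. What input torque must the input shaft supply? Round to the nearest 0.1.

45.3 N·m

Overall ratio R = 1.1579 × 5.0645 × 1.4545 = 8.5297; overall efficiency η = 0.95 × 0.96 × 0.95 = 0.8664.
Input torque = output torque / (R × η) = 334.6 / (8.5297 × 0.8664) = 45.277 N·m.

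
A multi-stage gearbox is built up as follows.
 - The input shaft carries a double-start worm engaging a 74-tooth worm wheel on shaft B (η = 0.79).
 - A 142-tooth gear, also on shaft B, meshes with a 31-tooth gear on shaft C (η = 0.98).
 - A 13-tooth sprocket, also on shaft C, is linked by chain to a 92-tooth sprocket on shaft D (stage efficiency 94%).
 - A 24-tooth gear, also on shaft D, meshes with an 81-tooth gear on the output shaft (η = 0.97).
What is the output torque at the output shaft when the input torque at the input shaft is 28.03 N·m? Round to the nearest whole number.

3817 N·m

After the worm (74/2): 28.03 × 37 × 0.79 = 819.32 N·m
After the gear mesh (31/142): 819.32 × 0.21831 × 0.98 = 175.29 N·m
After the chain (92/13): 175.29 × 7.0769 × 0.94 = 1166.1 N·m
After the gear mesh (81/24): 1166.1 × 3.375 × 0.97 = 3817.4 N·m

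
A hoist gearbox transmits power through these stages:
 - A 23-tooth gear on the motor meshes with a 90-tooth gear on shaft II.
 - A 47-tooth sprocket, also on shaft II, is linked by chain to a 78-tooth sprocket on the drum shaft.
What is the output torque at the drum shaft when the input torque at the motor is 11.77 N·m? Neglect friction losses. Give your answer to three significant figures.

76.4 N·m

After the gear mesh (90/23): 11.77 × 3.913 = 46.057 N·m
After the chain (78/47): 46.057 × 1.6596 = 76.434 N·m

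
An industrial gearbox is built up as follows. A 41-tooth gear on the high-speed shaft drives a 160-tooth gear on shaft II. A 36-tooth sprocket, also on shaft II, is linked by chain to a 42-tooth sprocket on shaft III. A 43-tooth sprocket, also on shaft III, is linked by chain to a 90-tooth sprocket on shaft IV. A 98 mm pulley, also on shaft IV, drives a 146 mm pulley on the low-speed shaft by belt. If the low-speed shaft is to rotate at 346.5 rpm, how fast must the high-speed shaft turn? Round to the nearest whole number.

Overall ratio R = 3.9024 × 1.1667 × 2.093 × 1.4898 = 14.197.
Required input speed = output speed × R = 346.5 × 14.197 = 4919.1 rpm.

4919 rpm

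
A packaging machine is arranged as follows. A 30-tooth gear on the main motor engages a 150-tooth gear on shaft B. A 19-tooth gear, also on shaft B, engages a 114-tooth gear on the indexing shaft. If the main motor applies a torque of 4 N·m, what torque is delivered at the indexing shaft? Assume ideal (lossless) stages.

gear mesh 150/30 = 5 → τ = 4·5 = 20 N·m
gear mesh 114/19 = 6 → τ = 20·6 = 120 N·m

120 N·m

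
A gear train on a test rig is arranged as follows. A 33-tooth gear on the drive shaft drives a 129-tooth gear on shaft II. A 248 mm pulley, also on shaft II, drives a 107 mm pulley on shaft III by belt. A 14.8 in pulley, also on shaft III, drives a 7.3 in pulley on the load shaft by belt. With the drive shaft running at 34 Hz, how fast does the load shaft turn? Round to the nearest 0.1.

the drive shaft → shaft II (gear mesh, 129/33): 34 ÷ 3.9091 = 8.6977 Hz
shaft II → shaft III (belt, 107/248): 8.6977 ÷ 0.43145 = 20.159 Hz
shaft III → the load shaft (belt, 7.3/14.8): 20.159 ÷ 0.49324 = 40.87 Hz

40.9 Hz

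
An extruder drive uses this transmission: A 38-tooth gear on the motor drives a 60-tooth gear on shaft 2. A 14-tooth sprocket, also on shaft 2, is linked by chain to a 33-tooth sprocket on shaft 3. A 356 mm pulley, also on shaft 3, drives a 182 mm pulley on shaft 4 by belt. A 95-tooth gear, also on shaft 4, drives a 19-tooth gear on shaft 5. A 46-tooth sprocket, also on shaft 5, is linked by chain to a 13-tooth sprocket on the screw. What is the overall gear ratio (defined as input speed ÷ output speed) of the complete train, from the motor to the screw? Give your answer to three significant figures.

Each stage contributes driven/driver: gear mesh 60/38 = 1.5789, chain 33/14 = 2.3571, belt 182/356 = 0.51124, gear mesh 19/95 = 0.2, chain 13/46 = 0.28261.
Overall: 1.5789 × 2.3571 × 0.51124 × 0.2 × 0.28261 = 0.10755.

0.108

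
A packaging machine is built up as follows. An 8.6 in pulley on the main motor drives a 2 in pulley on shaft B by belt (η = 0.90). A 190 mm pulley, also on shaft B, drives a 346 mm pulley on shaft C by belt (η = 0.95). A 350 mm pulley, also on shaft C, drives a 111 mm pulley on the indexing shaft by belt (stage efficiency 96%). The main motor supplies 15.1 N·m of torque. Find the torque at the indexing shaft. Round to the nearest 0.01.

1.66 N·m

After the belt (2/8.6): 15.1 × 0.23256 × 0.90 = 3.1605 N·m
After the belt (346/190): 3.1605 × 1.8211 × 0.95 = 5.4676 N·m
After the belt (111/350): 5.4676 × 0.31714 × 0.96 = 1.6647 N·m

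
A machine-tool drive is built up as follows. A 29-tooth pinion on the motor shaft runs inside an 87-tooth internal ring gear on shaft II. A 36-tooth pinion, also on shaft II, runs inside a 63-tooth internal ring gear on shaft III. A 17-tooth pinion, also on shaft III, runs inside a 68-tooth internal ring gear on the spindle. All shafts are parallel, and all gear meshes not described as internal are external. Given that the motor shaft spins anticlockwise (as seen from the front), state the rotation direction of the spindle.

anticlockwise

the motor shaft → shaft II: internal mesh, same direction → CCW.
shaft II → shaft III: internal mesh, same direction → CCW.
shaft III → the spindle: internal mesh, same direction → CCW.
0 reversals in total — an even number — so the spindle turns the same way as the motor shaft.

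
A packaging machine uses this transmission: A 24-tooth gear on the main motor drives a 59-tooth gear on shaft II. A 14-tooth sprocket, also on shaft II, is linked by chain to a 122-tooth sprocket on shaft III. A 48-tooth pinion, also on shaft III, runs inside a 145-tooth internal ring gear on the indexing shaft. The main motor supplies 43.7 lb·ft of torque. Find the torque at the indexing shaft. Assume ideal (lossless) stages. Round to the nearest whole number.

After the gear mesh (59/24): 43.7 × 2.4583 = 107.43 lb·ft
After the chain (122/14): 107.43 × 8.7143 = 936.17 lb·ft
After the internal gear (145/48): 936.17 × 3.0208 = 2828 lb·ft

2828 lb·ft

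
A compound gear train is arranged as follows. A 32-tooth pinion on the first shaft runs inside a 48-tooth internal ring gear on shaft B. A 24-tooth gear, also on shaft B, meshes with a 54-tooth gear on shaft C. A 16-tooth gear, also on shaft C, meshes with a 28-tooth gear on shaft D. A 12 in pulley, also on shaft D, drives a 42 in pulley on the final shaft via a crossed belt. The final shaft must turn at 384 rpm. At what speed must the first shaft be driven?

7938 rpm

Overall ratio R = 1.5 × 2.25 × 1.75 × 3.5 = 20.672.
Required input speed = output speed × R = 384 × 20.672 = 7938 rpm.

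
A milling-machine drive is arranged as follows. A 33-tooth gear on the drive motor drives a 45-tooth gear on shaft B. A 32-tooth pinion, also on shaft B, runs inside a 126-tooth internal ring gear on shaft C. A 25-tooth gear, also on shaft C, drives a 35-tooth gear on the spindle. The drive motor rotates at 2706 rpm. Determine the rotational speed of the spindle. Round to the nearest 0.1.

gear mesh 45/33 = 1.3636 → 2706/1.3636 = 1984.4 rpm
internal gear 126/32 = 3.9375 → 1984.4/3.9375 = 503.97 rpm
gear mesh 35/25 = 1.4 → 503.97/1.4 = 359.98 rpm

360.0 rpm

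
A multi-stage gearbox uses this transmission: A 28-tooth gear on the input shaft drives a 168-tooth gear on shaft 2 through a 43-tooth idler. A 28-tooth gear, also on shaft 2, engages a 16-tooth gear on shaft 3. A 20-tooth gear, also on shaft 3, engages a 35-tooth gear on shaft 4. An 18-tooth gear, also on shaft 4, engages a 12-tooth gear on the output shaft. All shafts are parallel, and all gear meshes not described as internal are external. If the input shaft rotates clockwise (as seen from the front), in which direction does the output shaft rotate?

counterclockwise

the input shaft → shaft 2: driver → idler → driven is 2 external meshes, 2 reversals → CW.
shaft 2 → shaft 3: external mesh, 1 reversal → CCW.
shaft 3 → shaft 4: external mesh, 1 reversal → CW.
shaft 4 → the output shaft: external mesh, 1 reversal → CCW.
5 reversals in total — an odd number — so the output shaft turns opposite to the input shaft.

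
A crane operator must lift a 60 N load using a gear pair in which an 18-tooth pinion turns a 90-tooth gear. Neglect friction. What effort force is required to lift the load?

Gear pair MA = 90/18 = 5.
Effort = load / MA = 60 / 5 = 12 N.

12 N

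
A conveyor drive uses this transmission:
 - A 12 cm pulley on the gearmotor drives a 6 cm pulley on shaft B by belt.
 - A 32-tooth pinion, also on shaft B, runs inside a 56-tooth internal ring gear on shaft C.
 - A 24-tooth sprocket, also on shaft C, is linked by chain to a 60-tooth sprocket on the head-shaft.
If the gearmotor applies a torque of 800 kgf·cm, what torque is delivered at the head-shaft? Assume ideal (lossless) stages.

1750 kgf·cm

belt 6/12 = 0.5 → τ = 800·0.5 = 400 kgf·cm
internal gear 56/32 = 1.75 → τ = 400·1.75 = 700 kgf·cm
chain 60/24 = 2.5 → τ = 700·2.5 = 1750 kgf·cm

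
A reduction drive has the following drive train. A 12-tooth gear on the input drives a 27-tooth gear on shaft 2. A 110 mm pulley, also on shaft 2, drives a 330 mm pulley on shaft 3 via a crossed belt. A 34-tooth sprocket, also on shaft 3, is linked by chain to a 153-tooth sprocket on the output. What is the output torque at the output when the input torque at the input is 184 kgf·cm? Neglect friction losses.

5589 kgf·cm

gear mesh 27/12 = 2.25 → τ = 184·2.25 = 414 kgf·cm
belt 330/110 = 3 → τ = 414·3 = 1242 kgf·cm
chain 153/34 = 4.5 → τ = 1242·4.5 = 5589 kgf·cm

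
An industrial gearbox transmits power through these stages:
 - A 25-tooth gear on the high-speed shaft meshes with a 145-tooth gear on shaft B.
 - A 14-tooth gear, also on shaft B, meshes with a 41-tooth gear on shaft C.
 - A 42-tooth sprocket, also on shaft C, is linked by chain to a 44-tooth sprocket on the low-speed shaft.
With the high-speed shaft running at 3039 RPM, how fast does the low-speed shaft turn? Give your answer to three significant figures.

171 RPM

Gear mesh: ratio = 145/25 = 5.8, so shaft B turns at 3039 / 5.8 = 523.97 RPM.
Gear mesh: ratio = 41/14 = 2.9286, so shaft C turns at 523.97 / 2.9286 = 178.92 RPM.
Chain: ratio = 44/42 = 1.0476, so the low-speed shaft turns at 178.92 / 1.0476 = 170.78 RPM.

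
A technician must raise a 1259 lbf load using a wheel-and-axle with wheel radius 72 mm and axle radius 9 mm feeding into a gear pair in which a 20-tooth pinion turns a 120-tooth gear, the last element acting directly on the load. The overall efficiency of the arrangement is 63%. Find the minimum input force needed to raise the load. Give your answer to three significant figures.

41.6 lbf

Wheel-and-axle MA = R/r = 72/9 = 8.
Gear pair MA = 120/20 = 6.
Combined ideal MA = 8 × 6 = 48.
Actual MA = 48 × 0.63 = 30.24.
Effort = load / actual MA = 1259 / 30.24 = 41.634 lbf.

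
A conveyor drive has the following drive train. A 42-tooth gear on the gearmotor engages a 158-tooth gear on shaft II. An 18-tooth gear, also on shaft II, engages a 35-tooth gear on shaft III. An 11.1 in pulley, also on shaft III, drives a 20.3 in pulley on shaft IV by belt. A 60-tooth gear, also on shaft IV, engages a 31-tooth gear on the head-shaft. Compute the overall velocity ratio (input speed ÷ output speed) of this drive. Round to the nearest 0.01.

6.91

Each stage contributes driven/driver: gear mesh 158/42 = 3.7619, gear mesh 35/18 = 1.9444, belt 20.3/11.1 = 1.8288, gear mesh 31/60 = 0.51667.
Overall: 3.7619 × 1.9444 × 1.8288 × 0.51667 = 6.9117.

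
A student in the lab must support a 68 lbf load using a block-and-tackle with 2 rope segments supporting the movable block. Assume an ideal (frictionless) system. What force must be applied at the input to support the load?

34 lbf

Block-and-tackle MA = number of supporting rope parts = 2.
Effort = load / MA = 68 / 2 = 34 lbf.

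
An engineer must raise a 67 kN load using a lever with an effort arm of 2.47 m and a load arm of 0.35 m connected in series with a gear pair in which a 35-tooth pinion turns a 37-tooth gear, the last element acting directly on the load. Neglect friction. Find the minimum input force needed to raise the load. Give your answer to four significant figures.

8.981 kN

Lever MA = effort arm / load arm = 2.47/0.35 = 7.0571.
Gear pair MA = 37/35 = 1.0571.
Combined ideal MA = 7.0571 × 1.0571 = 7.4604.
Effort = load / MA = 67 / 7.4604 = 8.9807 kN.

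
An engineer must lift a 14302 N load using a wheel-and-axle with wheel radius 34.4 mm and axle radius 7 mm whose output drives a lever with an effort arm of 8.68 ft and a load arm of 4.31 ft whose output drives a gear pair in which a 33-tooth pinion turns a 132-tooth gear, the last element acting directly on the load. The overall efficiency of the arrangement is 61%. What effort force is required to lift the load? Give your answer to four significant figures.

Wheel-and-axle MA = R/r = 34.4/7 = 4.9143.
Lever MA = effort arm / load arm = 8.68/4.31 = 2.0139.
Gear pair MA = 132/33 = 4.
Combined ideal MA = 4.9143 × 2.0139 × 4 = 39.588.
Actual MA = 39.588 × 0.61 = 24.149.
Effort = load / actual MA = 14302 / 24.149 = 592.25 N.

592.2 N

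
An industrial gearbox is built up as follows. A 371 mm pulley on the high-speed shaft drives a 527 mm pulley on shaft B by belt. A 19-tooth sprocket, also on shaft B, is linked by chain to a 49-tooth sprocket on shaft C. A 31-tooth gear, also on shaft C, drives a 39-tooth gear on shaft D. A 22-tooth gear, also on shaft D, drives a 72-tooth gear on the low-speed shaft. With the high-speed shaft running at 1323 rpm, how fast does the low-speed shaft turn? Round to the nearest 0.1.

Belt: ratio = 527/371 = 1.4205, so shaft B turns at 1323 / 1.4205 = 931.37 rpm.
Chain: ratio = 49/19 = 2.5789, so shaft C turns at 931.37 / 2.5789 = 361.14 rpm.
Gear mesh: ratio = 39/31 = 1.2581, so shaft D turns at 361.14 / 1.2581 = 287.06 rpm.
Gear mesh: ratio = 72/22 = 3.2727, so the low-speed shaft turns at 287.06 / 3.2727 = 87.714 rpm.

87.7 rpm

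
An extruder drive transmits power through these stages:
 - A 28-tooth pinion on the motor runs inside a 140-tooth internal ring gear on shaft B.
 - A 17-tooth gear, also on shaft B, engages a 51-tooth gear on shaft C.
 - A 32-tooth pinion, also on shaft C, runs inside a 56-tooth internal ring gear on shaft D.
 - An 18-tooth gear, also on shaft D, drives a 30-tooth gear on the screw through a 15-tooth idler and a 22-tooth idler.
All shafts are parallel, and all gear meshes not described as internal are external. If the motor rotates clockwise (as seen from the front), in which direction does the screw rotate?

the motor → shaft B: internal mesh, same direction → CW.
shaft B → shaft C: external mesh, 1 reversal → CCW.
shaft C → shaft D: internal mesh, same direction → CCW.
shaft D → the screw: driver → idler → idler → driven is 3 external meshes, 3 reversals → CW.
4 reversals in total — an even number — so the screw turns the same way as the motor.

clockwise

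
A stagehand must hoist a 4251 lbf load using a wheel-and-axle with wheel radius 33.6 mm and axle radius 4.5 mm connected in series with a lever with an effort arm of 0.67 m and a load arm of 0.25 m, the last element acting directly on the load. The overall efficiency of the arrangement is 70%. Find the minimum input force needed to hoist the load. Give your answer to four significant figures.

Wheel-and-axle MA = R/r = 33.6/4.5 = 7.4667.
Lever MA = effort arm / load arm = 0.67/0.25 = 2.68.
Combined ideal MA = 7.4667 × 2.68 = 20.011.
Actual MA = 20.011 × 0.70 = 14.007.
Effort = load / actual MA = 4251 / 14.007 = 303.48 lbf.

303.5 lbf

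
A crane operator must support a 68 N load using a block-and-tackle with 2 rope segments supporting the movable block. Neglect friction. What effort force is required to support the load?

34 N

Block-and-tackle MA = number of supporting rope parts = 2.
Effort = load / MA = 68 / 2 = 34 N.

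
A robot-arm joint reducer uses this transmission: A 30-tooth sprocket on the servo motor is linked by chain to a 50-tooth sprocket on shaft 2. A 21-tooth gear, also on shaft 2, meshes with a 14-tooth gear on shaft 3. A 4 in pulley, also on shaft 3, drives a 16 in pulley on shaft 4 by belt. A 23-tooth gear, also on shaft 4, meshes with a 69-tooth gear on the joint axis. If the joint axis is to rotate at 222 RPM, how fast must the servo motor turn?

Overall ratio R = 1.6667 × 0.66667 × 4 × 3 = 13.333.
Required input speed = output speed × R = 222 × 13.333 = 2960 RPM.

2960 RPM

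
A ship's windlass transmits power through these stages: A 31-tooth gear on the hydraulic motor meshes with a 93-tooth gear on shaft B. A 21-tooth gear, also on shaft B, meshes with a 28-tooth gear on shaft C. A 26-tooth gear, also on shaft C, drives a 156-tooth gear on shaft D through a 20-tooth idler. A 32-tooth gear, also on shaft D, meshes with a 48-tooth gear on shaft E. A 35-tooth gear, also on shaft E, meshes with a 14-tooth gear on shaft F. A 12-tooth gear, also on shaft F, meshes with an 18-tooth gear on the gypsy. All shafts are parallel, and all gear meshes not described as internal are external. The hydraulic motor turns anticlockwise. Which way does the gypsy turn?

clockwise

the hydraulic motor → shaft B: external mesh, 1 reversal → CW.
shaft B → shaft C: external mesh, 1 reversal → CCW.
shaft C → shaft D: driver → idler → driven is 2 external meshes, 2 reversals → CCW.
shaft D → shaft E: external mesh, 1 reversal → CW.
shaft E → shaft F: external mesh, 1 reversal → CCW.
shaft F → the gypsy: external mesh, 1 reversal → CW.
7 reversals in total — an odd number — so the gypsy turns opposite to the hydraulic motor.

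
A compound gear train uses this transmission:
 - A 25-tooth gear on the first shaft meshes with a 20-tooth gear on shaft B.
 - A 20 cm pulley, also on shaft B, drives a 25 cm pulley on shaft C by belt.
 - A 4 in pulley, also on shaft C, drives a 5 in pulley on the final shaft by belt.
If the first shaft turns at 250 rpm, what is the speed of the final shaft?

200 rpm

the first shaft → shaft B (gear mesh, 20/25): 250 ÷ 0.8 = 312.5 rpm
shaft B → shaft C (belt, 25/20): 312.5 ÷ 1.25 = 250 rpm
shaft C → the final shaft (belt, 5/4): 250 ÷ 1.25 = 200 rpm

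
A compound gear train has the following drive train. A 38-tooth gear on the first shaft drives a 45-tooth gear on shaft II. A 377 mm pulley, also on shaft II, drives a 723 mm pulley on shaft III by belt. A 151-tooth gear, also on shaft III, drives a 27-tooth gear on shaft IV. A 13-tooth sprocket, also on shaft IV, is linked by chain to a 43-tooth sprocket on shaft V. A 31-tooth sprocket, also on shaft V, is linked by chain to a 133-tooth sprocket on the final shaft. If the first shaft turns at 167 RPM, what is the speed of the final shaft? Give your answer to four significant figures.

the first shaft → shaft II (gear mesh, 45/38): 167 ÷ 1.1842 = 141.02 RPM
shaft II → shaft III (belt, 723/377): 141.02 ÷ 1.9178 = 73.534 RPM
shaft III → shaft IV (gear mesh, 27/151): 73.534 ÷ 0.17881 = 411.25 RPM
shaft IV → shaft V (chain, 43/13): 411.25 ÷ 3.3077 = 124.33 RPM
shaft V → the final shaft (chain, 133/31): 124.33 ÷ 4.2903 = 28.979 RPM

28.98 RPM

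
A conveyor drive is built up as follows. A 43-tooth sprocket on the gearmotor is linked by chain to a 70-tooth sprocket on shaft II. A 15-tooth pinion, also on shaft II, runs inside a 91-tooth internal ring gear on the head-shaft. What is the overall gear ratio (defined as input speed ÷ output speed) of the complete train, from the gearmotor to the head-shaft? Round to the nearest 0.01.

Each stage contributes driven/driver: chain 70/43 = 1.6279, internal gear 91/15 = 6.0667.
Overall: 1.6279 × 6.0667 = 9.876.

9.88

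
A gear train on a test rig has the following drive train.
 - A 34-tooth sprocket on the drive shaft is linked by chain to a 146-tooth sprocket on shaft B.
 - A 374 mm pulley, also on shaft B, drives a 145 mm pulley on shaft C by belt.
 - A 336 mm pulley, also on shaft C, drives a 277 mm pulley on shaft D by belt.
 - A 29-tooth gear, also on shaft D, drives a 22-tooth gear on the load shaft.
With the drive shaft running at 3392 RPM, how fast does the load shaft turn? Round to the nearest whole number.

3258 RPM

the drive shaft → shaft B (chain, 146/34): 3392 ÷ 4.2941 = 789.92 RPM
shaft B → shaft C (belt, 145/374): 789.92 ÷ 0.3877 = 2037.4 RPM
shaft C → shaft D (belt, 277/336): 2037.4 ÷ 0.8244 = 2471.4 RPM
shaft D → the load shaft (gear mesh, 22/29): 2471.4 ÷ 0.75862 = 3257.8 RPM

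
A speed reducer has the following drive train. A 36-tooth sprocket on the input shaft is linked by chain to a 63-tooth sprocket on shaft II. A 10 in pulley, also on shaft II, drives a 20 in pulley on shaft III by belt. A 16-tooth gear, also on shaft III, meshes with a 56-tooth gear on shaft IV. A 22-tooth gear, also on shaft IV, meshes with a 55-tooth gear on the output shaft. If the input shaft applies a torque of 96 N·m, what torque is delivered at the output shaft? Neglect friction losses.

2940 N·m

Chain: ratio = 63/36 = 1.75; torque at shaft II = 96 × 1.75 = 168 N·m.
Belt: ratio = 20/10 = 2; torque at shaft III = 168 × 2 = 336 N·m.
Gear mesh: ratio = 56/16 = 3.5; torque at shaft IV = 336 × 3.5 = 1176 N·m.
Gear mesh: ratio = 55/22 = 2.5; torque at the output shaft = 1176 × 2.5 = 2940 N·m.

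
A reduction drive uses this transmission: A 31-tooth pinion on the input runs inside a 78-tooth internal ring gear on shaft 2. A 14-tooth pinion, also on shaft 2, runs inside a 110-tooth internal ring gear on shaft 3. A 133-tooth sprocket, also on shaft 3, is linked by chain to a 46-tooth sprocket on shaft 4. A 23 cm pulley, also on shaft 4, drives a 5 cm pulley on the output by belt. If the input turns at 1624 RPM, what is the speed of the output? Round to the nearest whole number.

internal gear 78/31 = 2.5161 → 1624/2.5161 = 645.44 RPM
internal gear 110/14 = 7.8571 → 645.44/7.8571 = 82.146 RPM
chain 46/133 = 0.34586 → 82.146/0.34586 = 237.51 RPM
belt 5/23 = 0.21739 → 237.51/0.21739 = 1092.5 RPM

1093 RPM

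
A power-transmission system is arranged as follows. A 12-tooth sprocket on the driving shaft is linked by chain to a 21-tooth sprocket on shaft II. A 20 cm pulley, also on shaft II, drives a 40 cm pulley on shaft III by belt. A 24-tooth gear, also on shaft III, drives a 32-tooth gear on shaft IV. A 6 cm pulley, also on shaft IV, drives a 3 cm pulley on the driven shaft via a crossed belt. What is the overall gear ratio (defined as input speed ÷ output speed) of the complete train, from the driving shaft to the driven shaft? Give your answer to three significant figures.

Each stage contributes driven/driver: chain 21/12 = 1.75, belt 40/20 = 2, gear mesh 32/24 = 1.3333, belt 3/6 = 0.5.
Overall: 1.75 × 2 × 1.3333 × 0.5 = 2.3333.

2.33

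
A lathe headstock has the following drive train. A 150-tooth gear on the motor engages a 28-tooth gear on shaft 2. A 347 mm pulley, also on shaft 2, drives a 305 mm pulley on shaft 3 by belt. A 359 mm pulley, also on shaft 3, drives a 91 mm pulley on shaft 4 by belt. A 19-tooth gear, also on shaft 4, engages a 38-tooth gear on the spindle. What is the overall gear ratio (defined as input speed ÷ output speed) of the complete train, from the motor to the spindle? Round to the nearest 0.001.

0.083

Each stage contributes driven/driver: gear mesh 28/150 = 0.18667, belt 305/347 = 0.87896, belt 91/359 = 0.25348, gear mesh 38/19 = 2.
Overall: 0.18667 × 0.87896 × 0.25348 × 2 = 0.083179.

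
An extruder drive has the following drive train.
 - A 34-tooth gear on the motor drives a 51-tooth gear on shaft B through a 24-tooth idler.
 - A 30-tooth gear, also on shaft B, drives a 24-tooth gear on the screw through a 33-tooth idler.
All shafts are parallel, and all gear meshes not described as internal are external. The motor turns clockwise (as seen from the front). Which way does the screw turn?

clockwise

the motor → shaft B: driver → idler → driven is 2 external meshes, 2 reversals → CW.
shaft B → the screw: driver → idler → driven is 2 external meshes, 2 reversals → CW.
4 reversals in total — an even number — so the screw turns the same way as the motor.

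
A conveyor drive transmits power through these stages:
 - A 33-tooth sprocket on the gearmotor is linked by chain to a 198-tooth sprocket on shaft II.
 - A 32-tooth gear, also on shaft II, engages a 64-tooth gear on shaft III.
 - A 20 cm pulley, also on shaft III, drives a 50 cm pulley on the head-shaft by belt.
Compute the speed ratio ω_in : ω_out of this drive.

30

Each stage contributes driven/driver: chain 198/33 = 6, gear mesh 64/32 = 2, belt 50/20 = 2.5.
Overall: 6 × 2 × 2.5 = 30.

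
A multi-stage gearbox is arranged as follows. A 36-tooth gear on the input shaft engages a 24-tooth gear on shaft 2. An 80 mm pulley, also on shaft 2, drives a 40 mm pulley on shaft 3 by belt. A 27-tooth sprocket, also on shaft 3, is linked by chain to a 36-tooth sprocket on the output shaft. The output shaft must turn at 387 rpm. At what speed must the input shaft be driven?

172 rpm

Overall ratio R = 0.66667 × 0.5 × 1.3333 = 0.44444.
Required input speed = output speed × R = 387 × 0.44444 = 172 rpm.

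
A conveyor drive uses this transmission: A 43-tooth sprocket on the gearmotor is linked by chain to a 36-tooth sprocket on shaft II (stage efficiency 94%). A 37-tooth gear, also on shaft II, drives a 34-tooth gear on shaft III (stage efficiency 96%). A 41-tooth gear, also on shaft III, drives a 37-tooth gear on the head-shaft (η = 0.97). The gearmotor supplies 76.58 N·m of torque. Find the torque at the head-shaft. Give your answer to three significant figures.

Chain: ratio = 36/43 = 0.83721; torque at shaft II = 76.58 × 0.83721 × 0.94 = 60.267 N·m.
Gear mesh: ratio = 34/37 = 0.91892; torque at shaft III = 60.267 × 0.91892 × 0.96 = 53.165 N·m.
Gear mesh: ratio = 37/41 = 0.90244; torque at the head-shaft = 53.165 × 0.90244 × 0.97 = 46.539 N·m.

46.5 N·m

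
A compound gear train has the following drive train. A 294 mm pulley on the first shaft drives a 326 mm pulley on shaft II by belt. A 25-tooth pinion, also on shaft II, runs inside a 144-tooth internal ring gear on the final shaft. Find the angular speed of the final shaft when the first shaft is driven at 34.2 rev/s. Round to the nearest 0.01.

Belt: ratio = 326/294 = 1.1088, so shaft II turns at 34.2 / 1.1088 = 30.843 rev/s.
Internal gear: ratio = 144/25 = 5.76, so the final shaft turns at 30.843 / 5.76 = 5.3547 rev/s.

5.35 rev/s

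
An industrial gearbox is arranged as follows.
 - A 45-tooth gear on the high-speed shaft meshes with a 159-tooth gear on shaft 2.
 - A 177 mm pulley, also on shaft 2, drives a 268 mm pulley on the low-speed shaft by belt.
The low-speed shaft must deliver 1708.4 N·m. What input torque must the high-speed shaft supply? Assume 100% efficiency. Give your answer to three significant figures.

Overall ratio R = 3.5333 × 1.5141 = 5.3499.
Input torque = output torque / R = 1708.4 / 5.3499 = 319.33 N·m.

319 N·m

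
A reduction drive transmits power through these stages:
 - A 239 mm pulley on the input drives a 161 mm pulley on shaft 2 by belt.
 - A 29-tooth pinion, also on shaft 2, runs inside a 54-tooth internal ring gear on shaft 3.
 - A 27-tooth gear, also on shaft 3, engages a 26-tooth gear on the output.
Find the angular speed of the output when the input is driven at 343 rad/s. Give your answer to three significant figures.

belt 161/239 = 0.67364 → 343/0.67364 = 509.17 rad/s
internal gear 54/29 = 1.8621 → 509.17/1.8621 = 273.45 rad/s
gear mesh 26/27 = 0.96296 → 273.45/0.96296 = 283.96 rad/s

284 rad/s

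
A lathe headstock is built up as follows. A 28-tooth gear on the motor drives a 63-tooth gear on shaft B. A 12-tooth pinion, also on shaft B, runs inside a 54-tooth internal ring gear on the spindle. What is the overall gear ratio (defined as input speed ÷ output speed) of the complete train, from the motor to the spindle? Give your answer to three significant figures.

Each stage contributes driven/driver: gear mesh 63/28 = 2.25, internal gear 54/12 = 4.5.
Overall: 2.25 × 4.5 = 10.125.

10.1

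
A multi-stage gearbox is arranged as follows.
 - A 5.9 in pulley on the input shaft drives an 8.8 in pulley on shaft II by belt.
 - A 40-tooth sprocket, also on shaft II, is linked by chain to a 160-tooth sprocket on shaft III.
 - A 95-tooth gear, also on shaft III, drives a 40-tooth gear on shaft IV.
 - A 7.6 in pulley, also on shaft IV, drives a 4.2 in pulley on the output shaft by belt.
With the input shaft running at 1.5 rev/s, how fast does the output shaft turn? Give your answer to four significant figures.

1.081 rev/s

Belt: ratio = 8.8/5.9 = 1.4915, so shaft II turns at 1.5 / 1.4915 = 1.0057 rev/s.
Chain: ratio = 160/40 = 4, so shaft III turns at 1.0057 / 4 = 0.25142 rev/s.
Gear mesh: ratio = 40/95 = 0.42105, so shaft IV turns at 0.25142 / 0.42105 = 0.59712 rev/s.
Belt: ratio = 4.2/7.6 = 0.55263, so the output shaft turns at 0.59712 / 0.55263 = 1.0805 rev/s.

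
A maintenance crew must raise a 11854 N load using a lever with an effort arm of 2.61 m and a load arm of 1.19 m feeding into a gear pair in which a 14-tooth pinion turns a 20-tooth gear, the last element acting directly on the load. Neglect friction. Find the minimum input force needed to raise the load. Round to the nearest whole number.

3783 N

Lever MA = effort arm / load arm = 2.61/1.19 = 2.1933.
Gear pair MA = 20/14 = 1.4286.
Combined ideal MA = 2.1933 × 1.4286 = 3.1333.
Effort = load / MA = 11854 / 3.1333 = 3783.3 N.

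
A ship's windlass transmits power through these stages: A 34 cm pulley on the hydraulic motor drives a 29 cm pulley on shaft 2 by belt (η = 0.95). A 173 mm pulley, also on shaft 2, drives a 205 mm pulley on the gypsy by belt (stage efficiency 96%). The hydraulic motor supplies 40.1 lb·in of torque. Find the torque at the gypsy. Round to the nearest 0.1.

belt 29/34 = 0.85294 → τ = 40.1·0.85294·0.95 = 32.493 lb·in
belt 205/173 = 1.185 → τ = 32.493·1.185·0.96 = 36.963 lb·in

37.0 lb·in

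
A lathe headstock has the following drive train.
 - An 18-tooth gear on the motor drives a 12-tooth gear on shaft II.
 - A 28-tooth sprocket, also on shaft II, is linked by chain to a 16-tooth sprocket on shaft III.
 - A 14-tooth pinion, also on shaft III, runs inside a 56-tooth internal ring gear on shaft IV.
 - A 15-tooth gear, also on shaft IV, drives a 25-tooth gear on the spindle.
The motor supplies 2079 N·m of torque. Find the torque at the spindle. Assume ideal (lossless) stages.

Gear mesh: ratio = 12/18 = 0.66667; torque at shaft II = 2079 × 0.66667 = 1386 N·m.
Chain: ratio = 16/28 = 0.57143; torque at shaft III = 1386 × 0.57143 = 792 N·m.
Internal gear: ratio = 56/14 = 4; torque at shaft IV = 792 × 4 = 3168 N·m.
Gear mesh: ratio = 25/15 = 1.6667; torque at the spindle = 3168 × 1.6667 = 5280 N·m.

5280 N·m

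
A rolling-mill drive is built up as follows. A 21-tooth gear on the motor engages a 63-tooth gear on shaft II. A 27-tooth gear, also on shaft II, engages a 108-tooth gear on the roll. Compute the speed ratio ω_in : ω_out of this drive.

12

Each stage contributes driven/driver: gear mesh 63/21 = 3, gear mesh 108/27 = 4.
Overall: 3 × 4 = 12.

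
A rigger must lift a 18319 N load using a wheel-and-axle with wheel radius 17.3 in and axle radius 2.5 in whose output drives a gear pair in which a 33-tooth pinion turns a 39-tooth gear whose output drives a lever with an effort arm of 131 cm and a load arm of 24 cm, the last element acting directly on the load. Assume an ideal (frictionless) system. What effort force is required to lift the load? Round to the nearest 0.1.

410.4 N

Wheel-and-axle MA = R/r = 17.3/2.5 = 6.92.
Gear pair MA = 39/33 = 1.1818.
Lever MA = effort arm / load arm = 131/24 = 5.4583.
Combined ideal MA = 6.92 × 1.1818 × 5.4583 = 44.639.
Effort = load / MA = 18319 / 44.639 = 410.38 N.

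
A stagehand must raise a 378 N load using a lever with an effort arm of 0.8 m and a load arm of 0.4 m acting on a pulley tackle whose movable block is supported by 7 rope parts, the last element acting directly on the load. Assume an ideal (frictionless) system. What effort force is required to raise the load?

Lever MA = effort arm / load arm = 0.8/0.4 = 2.
Block-and-tackle MA = number of supporting rope parts = 7.
Combined ideal MA = 2 × 7 = 14.
Effort = load / MA = 378 / 14 = 27 N.

27 N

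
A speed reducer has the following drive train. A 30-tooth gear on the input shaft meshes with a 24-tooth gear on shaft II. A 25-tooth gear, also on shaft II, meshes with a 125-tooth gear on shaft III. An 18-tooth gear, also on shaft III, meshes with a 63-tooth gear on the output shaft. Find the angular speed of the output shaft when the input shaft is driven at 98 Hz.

7 Hz

Gear mesh: ratio = 24/30 = 0.8, so shaft II turns at 98 / 0.8 = 122.5 Hz.
Gear mesh: ratio = 125/25 = 5, so shaft III turns at 122.5 / 5 = 24.5 Hz.
Gear mesh: ratio = 63/18 = 3.5, so the output shaft turns at 24.5 / 3.5 = 7 Hz.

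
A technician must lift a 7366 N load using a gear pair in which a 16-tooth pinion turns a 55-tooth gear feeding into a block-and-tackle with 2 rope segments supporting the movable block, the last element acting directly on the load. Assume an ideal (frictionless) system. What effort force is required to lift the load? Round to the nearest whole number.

1071 N

Gear pair MA = 55/16 = 3.4375.
Block-and-tackle MA = number of supporting rope parts = 2.
Combined ideal MA = 3.4375 × 2 = 6.875.
Effort = load / MA = 7366 / 6.875 = 1071.4 N.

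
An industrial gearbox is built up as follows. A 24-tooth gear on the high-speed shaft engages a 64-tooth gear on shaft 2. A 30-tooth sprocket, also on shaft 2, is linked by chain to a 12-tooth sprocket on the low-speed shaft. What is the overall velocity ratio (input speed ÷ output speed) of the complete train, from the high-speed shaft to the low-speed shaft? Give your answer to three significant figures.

1.07

Each stage contributes driven/driver: gear mesh 64/24 = 2.6667, chain 12/30 = 0.4.
Overall: 2.6667 × 0.4 = 1.0667.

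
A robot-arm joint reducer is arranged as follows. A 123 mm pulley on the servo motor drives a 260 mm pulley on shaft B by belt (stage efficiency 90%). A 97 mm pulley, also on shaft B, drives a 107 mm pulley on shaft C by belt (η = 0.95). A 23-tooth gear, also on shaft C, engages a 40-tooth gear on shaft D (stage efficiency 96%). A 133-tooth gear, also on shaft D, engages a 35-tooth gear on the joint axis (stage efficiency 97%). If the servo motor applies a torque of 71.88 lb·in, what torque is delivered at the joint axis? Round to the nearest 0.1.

61.1 lb·in

belt 260/123 = 2.1138 → τ = 71.88·2.1138·0.90 = 136.75 lb·in
belt 107/97 = 1.1031 → τ = 136.75·1.1031·0.95 = 143.3 lb·in
gear mesh 40/23 = 1.7391 → τ = 143.3·1.7391·0.96 = 239.25 lb·in
gear mesh 35/133 = 0.26316 → τ = 239.25·0.26316·0.97 = 61.073 lb·in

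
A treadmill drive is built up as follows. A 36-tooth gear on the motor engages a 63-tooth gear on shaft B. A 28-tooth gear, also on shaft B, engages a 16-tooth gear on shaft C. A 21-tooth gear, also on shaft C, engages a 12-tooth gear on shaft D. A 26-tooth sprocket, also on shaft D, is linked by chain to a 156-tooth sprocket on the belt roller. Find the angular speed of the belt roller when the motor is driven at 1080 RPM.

315 RPM

the motor → shaft B (gear mesh, 63/36): 1080 ÷ 1.75 = 617.14 RPM
shaft B → shaft C (gear mesh, 16/28): 617.14 ÷ 0.57143 = 1080 RPM
shaft C → shaft D (gear mesh, 12/21): 1080 ÷ 0.57143 = 1890 RPM
shaft D → the belt roller (chain, 156/26): 1890 ÷ 6 = 315 RPM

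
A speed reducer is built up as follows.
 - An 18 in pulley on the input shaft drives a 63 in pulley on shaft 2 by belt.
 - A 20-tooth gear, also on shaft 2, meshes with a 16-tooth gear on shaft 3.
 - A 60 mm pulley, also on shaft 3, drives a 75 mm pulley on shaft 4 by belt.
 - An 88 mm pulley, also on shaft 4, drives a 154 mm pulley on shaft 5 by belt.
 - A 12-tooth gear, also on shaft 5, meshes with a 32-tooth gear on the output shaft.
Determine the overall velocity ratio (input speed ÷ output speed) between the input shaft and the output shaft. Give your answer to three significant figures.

Each stage contributes driven/driver: belt 63/18 = 3.5, gear mesh 16/20 = 0.8, belt 75/60 = 1.25, belt 154/88 = 1.75, gear mesh 32/12 = 2.6667.
Overall: 3.5 × 0.8 × 1.25 × 1.75 × 2.6667 = 16.333.

16.3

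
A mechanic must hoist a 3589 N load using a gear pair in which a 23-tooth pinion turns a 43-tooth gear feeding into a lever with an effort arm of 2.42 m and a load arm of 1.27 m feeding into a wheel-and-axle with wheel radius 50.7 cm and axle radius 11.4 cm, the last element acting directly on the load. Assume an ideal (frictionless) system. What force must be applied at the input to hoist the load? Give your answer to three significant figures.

Gear pair MA = 43/23 = 1.8696.
Lever MA = effort arm / load arm = 2.42/1.27 = 1.9055.
Wheel-and-axle MA = R/r = 50.7/11.4 = 4.4474.
Combined ideal MA = 1.8696 × 1.9055 × 4.4474 = 15.844.
Effort = load / MA = 3589 / 15.844 = 226.53 N.

227 N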